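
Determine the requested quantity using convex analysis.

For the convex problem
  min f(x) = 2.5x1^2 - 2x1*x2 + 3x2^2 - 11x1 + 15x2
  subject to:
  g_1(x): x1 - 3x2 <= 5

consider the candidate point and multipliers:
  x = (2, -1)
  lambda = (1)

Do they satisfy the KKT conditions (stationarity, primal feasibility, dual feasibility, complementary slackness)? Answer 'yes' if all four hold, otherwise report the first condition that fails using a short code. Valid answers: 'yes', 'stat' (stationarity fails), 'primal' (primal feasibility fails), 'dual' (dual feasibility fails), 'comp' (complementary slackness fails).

Gradient of f: grad f(x) = Q x + c = (1, 5)
Constraint values g_i(x) = a_i^T x - b_i:
  g_1((2, -1)) = 0
Stationarity residual: grad f(x) + sum_i lambda_i a_i = (2, 2)
  -> stationarity FAILS
Primal feasibility (all g_i <= 0): OK
Dual feasibility (all lambda_i >= 0): OK
Complementary slackness (lambda_i * g_i(x) = 0 for all i): OK

Verdict: the first failing condition is stationarity -> stat.

stat


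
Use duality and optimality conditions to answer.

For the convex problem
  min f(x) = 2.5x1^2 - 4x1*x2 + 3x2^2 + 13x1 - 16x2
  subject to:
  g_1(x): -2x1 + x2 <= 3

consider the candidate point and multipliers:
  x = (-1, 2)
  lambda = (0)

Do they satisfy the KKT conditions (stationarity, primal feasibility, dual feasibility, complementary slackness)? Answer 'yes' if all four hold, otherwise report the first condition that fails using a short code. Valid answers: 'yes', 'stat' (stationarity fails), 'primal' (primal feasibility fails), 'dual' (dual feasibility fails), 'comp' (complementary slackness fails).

Gradient of f: grad f(x) = Q x + c = (0, 0)
Constraint values g_i(x) = a_i^T x - b_i:
  g_1((-1, 2)) = 1
Stationarity residual: grad f(x) + sum_i lambda_i a_i = (0, 0)
  -> stationarity OK
Primal feasibility (all g_i <= 0): FAILS
Dual feasibility (all lambda_i >= 0): OK
Complementary slackness (lambda_i * g_i(x) = 0 for all i): OK

Verdict: the first failing condition is primal_feasibility -> primal.

primal


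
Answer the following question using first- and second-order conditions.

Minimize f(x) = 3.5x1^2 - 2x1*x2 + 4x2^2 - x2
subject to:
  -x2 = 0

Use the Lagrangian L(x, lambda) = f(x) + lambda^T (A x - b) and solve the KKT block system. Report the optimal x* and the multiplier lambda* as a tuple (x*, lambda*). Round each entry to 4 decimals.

Form the Lagrangian:
  L(x, lambda) = (1/2) x^T Q x + c^T x + lambda^T (A x - b)
Stationarity (grad_x L = 0): Q x + c + A^T lambda = 0.
Primal feasibility: A x = b.

This gives the KKT block system:
  [ Q   A^T ] [ x     ]   [-c ]
  [ A    0  ] [ lambda ] = [ b ]

Solving the linear system:
  x*      = (0, 0)
  lambda* = (-1)
  f(x*)   = 0

x* = (0, 0), lambda* = (-1)


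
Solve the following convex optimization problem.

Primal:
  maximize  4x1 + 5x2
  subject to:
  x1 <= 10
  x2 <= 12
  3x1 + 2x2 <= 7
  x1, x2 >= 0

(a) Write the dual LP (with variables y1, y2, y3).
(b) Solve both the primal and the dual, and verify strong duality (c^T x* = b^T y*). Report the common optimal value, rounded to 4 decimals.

The standard primal-dual pair for 'max c^T x s.t. A x <= b, x >= 0' is:
  Dual:  min b^T y  s.t.  A^T y >= c,  y >= 0.

So the dual LP is:
  minimize  10y1 + 12y2 + 7y3
  subject to:
    y1 + 3y3 >= 4
    y2 + 2y3 >= 5
    y1, y2, y3 >= 0

Solving the primal: x* = (0, 3.5).
  primal value c^T x* = 17.5.
Solving the dual: y* = (0, 0, 2.5).
  dual value b^T y* = 17.5.
Strong duality: c^T x* = b^T y*. Confirmed.

17.5


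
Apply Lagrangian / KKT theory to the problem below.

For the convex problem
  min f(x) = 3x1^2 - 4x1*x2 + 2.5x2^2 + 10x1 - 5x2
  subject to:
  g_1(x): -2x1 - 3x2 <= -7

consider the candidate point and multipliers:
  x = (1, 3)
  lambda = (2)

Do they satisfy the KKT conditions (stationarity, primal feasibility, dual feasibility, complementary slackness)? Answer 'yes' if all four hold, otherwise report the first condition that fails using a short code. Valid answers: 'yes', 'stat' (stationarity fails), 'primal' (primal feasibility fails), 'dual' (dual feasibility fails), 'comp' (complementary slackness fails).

Gradient of f: grad f(x) = Q x + c = (4, 6)
Constraint values g_i(x) = a_i^T x - b_i:
  g_1((1, 3)) = -4
Stationarity residual: grad f(x) + sum_i lambda_i a_i = (0, 0)
  -> stationarity OK
Primal feasibility (all g_i <= 0): OK
Dual feasibility (all lambda_i >= 0): OK
Complementary slackness (lambda_i * g_i(x) = 0 for all i): FAILS

Verdict: the first failing condition is complementary_slackness -> comp.

comp


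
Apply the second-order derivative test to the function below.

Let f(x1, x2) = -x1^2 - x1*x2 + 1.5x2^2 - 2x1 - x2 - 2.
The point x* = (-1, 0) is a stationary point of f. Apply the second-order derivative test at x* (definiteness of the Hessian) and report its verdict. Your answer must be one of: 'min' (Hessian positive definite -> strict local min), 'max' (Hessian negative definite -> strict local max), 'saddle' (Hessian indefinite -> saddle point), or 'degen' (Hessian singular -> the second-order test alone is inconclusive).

Compute the Hessian H = grad^2 f:
  H = [[-2, -1], [-1, 3]]
Verify stationarity: grad f(x*) = H x* + g = (0, 0).
Eigenvalues of H: -2.1926, 3.1926.
Eigenvalues have mixed signs, so H is indefinite -> x* is a saddle point.

saddle


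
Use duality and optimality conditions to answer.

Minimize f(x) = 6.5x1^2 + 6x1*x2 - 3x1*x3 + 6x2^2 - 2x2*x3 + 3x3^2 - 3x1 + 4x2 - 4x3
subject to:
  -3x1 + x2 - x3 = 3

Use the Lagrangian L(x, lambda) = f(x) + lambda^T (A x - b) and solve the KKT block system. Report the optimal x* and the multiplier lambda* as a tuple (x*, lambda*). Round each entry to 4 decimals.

Form the Lagrangian:
  L(x, lambda) = (1/2) x^T Q x + c^T x + lambda^T (A x - b)
Stationarity (grad_x L = 0): Q x + c + A^T lambda = 0.
Primal feasibility: A x = b.

This gives the KKT block system:
  [ Q   A^T ] [ x     ]   [-c ]
  [ A    0  ] [ lambda ] = [ b ]

Solving the linear system:
  x*      = (-0.8115, 0.3354, -0.2299)
  lambda* = (-3.6159)
  f(x*)   = 7.7719

x* = (-0.8115, 0.3354, -0.2299), lambda* = (-3.6159)


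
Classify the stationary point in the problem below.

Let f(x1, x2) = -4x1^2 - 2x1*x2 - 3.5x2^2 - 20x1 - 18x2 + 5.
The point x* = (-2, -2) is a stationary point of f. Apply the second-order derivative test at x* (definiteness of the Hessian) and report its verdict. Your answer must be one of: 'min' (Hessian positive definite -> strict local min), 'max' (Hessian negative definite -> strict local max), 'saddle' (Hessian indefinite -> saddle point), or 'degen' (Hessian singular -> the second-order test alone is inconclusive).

Compute the Hessian H = grad^2 f:
  H = [[-8, -2], [-2, -7]]
Verify stationarity: grad f(x*) = H x* + g = (0, 0).
Eigenvalues of H: -9.5616, -5.4384.
Both eigenvalues < 0, so H is negative definite -> x* is a strict local max.

max


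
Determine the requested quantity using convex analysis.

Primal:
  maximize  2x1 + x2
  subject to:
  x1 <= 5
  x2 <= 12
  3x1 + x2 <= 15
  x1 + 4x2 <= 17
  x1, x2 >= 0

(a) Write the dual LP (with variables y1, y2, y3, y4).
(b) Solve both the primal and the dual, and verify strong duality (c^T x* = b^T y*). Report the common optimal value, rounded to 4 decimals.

The standard primal-dual pair for 'max c^T x s.t. A x <= b, x >= 0' is:
  Dual:  min b^T y  s.t.  A^T y >= c,  y >= 0.

So the dual LP is:
  minimize  5y1 + 12y2 + 15y3 + 17y4
  subject to:
    y1 + 3y3 + y4 >= 2
    y2 + y3 + 4y4 >= 1
    y1, y2, y3, y4 >= 0

Solving the primal: x* = (3.9091, 3.2727).
  primal value c^T x* = 11.0909.
Solving the dual: y* = (0, 0, 0.6364, 0.0909).
  dual value b^T y* = 11.0909.
Strong duality: c^T x* = b^T y*. Confirmed.

11.0909


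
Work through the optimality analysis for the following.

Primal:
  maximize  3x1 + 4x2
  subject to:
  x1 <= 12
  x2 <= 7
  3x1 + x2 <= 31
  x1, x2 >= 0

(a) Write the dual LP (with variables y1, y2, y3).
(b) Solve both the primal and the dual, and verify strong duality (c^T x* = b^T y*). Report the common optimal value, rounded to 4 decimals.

The standard primal-dual pair for 'max c^T x s.t. A x <= b, x >= 0' is:
  Dual:  min b^T y  s.t.  A^T y >= c,  y >= 0.

So the dual LP is:
  minimize  12y1 + 7y2 + 31y3
  subject to:
    y1 + 3y3 >= 3
    y2 + y3 >= 4
    y1, y2, y3 >= 0

Solving the primal: x* = (8, 7).
  primal value c^T x* = 52.
Solving the dual: y* = (0, 3, 1).
  dual value b^T y* = 52.
Strong duality: c^T x* = b^T y*. Confirmed.

52


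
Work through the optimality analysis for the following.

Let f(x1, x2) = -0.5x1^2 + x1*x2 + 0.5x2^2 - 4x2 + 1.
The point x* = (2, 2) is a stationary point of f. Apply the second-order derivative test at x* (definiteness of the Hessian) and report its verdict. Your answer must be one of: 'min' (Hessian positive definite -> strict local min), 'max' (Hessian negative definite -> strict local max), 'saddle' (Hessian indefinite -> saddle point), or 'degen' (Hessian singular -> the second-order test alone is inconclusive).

Compute the Hessian H = grad^2 f:
  H = [[-1, 1], [1, 1]]
Verify stationarity: grad f(x*) = H x* + g = (0, 0).
Eigenvalues of H: -1.4142, 1.4142.
Eigenvalues have mixed signs, so H is indefinite -> x* is a saddle point.

saddle


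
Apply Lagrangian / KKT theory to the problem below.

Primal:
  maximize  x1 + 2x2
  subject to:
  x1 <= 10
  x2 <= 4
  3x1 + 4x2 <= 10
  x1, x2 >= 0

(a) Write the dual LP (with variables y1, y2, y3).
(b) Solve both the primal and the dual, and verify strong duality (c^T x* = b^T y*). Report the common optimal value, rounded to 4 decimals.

The standard primal-dual pair for 'max c^T x s.t. A x <= b, x >= 0' is:
  Dual:  min b^T y  s.t.  A^T y >= c,  y >= 0.

So the dual LP is:
  minimize  10y1 + 4y2 + 10y3
  subject to:
    y1 + 3y3 >= 1
    y2 + 4y3 >= 2
    y1, y2, y3 >= 0

Solving the primal: x* = (0, 2.5).
  primal value c^T x* = 5.
Solving the dual: y* = (0, 0, 0.5).
  dual value b^T y* = 5.
Strong duality: c^T x* = b^T y*. Confirmed.

5


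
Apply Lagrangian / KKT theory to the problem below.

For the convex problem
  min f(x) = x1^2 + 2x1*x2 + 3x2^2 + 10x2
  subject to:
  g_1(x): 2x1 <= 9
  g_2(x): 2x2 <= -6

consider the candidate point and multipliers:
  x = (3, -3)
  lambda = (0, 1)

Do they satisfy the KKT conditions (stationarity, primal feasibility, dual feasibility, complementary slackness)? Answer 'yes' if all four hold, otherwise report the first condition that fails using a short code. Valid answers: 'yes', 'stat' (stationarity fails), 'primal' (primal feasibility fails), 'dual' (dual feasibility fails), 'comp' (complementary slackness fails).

Gradient of f: grad f(x) = Q x + c = (0, -2)
Constraint values g_i(x) = a_i^T x - b_i:
  g_1((3, -3)) = -3
  g_2((3, -3)) = 0
Stationarity residual: grad f(x) + sum_i lambda_i a_i = (0, 0)
  -> stationarity OK
Primal feasibility (all g_i <= 0): OK
Dual feasibility (all lambda_i >= 0): OK
Complementary slackness (lambda_i * g_i(x) = 0 for all i): OK

Verdict: yes, KKT holds.

yes


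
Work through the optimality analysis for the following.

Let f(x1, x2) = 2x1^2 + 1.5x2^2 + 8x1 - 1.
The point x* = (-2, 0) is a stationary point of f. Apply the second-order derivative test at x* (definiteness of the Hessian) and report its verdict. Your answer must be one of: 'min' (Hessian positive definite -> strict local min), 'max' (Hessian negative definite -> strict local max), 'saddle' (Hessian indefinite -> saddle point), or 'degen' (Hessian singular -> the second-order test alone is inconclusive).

Compute the Hessian H = grad^2 f:
  H = [[4, 0], [0, 3]]
Verify stationarity: grad f(x*) = H x* + g = (0, 0).
Eigenvalues of H: 3, 4.
Both eigenvalues > 0, so H is positive definite -> x* is a strict local min.

min


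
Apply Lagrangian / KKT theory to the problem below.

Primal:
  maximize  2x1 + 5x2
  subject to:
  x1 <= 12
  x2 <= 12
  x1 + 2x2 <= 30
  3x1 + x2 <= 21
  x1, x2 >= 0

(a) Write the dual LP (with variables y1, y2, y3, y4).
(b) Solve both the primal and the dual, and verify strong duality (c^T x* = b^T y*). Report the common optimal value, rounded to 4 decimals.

The standard primal-dual pair for 'max c^T x s.t. A x <= b, x >= 0' is:
  Dual:  min b^T y  s.t.  A^T y >= c,  y >= 0.

So the dual LP is:
  minimize  12y1 + 12y2 + 30y3 + 21y4
  subject to:
    y1 + y3 + 3y4 >= 2
    y2 + 2y3 + y4 >= 5
    y1, y2, y3, y4 >= 0

Solving the primal: x* = (3, 12).
  primal value c^T x* = 66.
Solving the dual: y* = (0, 4.3333, 0, 0.6667).
  dual value b^T y* = 66.
Strong duality: c^T x* = b^T y*. Confirmed.

66


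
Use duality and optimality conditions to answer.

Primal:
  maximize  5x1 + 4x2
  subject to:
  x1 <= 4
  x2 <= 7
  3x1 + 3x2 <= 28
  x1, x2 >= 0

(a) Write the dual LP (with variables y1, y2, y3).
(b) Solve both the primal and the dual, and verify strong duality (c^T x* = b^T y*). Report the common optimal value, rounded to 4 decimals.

The standard primal-dual pair for 'max c^T x s.t. A x <= b, x >= 0' is:
  Dual:  min b^T y  s.t.  A^T y >= c,  y >= 0.

So the dual LP is:
  minimize  4y1 + 7y2 + 28y3
  subject to:
    y1 + 3y3 >= 5
    y2 + 3y3 >= 4
    y1, y2, y3 >= 0

Solving the primal: x* = (4, 5.3333).
  primal value c^T x* = 41.3333.
Solving the dual: y* = (1, 0, 1.3333).
  dual value b^T y* = 41.3333.
Strong duality: c^T x* = b^T y*. Confirmed.

41.3333


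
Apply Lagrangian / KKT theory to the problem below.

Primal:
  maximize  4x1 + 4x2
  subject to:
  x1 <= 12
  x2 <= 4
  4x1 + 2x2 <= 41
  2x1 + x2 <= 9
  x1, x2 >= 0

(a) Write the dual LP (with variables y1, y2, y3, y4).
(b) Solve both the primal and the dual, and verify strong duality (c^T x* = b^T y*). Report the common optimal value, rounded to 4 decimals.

The standard primal-dual pair for 'max c^T x s.t. A x <= b, x >= 0' is:
  Dual:  min b^T y  s.t.  A^T y >= c,  y >= 0.

So the dual LP is:
  minimize  12y1 + 4y2 + 41y3 + 9y4
  subject to:
    y1 + 4y3 + 2y4 >= 4
    y2 + 2y3 + y4 >= 4
    y1, y2, y3, y4 >= 0

Solving the primal: x* = (2.5, 4).
  primal value c^T x* = 26.
Solving the dual: y* = (0, 2, 0, 2).
  dual value b^T y* = 26.
Strong duality: c^T x* = b^T y*. Confirmed.

26


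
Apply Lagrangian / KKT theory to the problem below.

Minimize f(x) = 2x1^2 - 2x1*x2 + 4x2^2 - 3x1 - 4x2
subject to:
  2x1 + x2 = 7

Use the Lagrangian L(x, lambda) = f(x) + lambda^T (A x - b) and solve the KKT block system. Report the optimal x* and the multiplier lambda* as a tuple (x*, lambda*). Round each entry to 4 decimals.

Form the Lagrangian:
  L(x, lambda) = (1/2) x^T Q x + c^T x + lambda^T (A x - b)
Stationarity (grad_x L = 0): Q x + c + A^T lambda = 0.
Primal feasibility: A x = b.

This gives the KKT block system:
  [ Q   A^T ] [ x     ]   [-c ]
  [ A    0  ] [ lambda ] = [ b ]

Solving the linear system:
  x*      = (2.75, 1.5)
  lambda* = (-2.5)
  f(x*)   = 1.625

x* = (2.75, 1.5), lambda* = (-2.5)


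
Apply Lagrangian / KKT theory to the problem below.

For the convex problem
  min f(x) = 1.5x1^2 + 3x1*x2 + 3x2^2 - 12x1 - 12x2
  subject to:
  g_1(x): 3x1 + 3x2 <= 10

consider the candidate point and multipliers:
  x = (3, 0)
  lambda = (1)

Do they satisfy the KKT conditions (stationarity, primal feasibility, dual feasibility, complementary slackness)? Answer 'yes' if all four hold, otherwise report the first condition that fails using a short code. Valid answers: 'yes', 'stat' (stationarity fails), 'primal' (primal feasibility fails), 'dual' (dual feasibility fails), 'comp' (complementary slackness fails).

Gradient of f: grad f(x) = Q x + c = (-3, -3)
Constraint values g_i(x) = a_i^T x - b_i:
  g_1((3, 0)) = -1
Stationarity residual: grad f(x) + sum_i lambda_i a_i = (0, 0)
  -> stationarity OK
Primal feasibility (all g_i <= 0): OK
Dual feasibility (all lambda_i >= 0): OK
Complementary slackness (lambda_i * g_i(x) = 0 for all i): FAILS

Verdict: the first failing condition is complementary_slackness -> comp.

comp


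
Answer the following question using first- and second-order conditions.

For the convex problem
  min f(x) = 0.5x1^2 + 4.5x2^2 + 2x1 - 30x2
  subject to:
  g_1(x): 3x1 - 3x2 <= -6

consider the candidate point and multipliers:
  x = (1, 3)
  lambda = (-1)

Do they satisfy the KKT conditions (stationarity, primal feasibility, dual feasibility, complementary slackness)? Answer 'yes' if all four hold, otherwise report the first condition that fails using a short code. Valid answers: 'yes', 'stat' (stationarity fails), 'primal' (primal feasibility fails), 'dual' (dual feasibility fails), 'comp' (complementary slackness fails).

Gradient of f: grad f(x) = Q x + c = (3, -3)
Constraint values g_i(x) = a_i^T x - b_i:
  g_1((1, 3)) = 0
Stationarity residual: grad f(x) + sum_i lambda_i a_i = (0, 0)
  -> stationarity OK
Primal feasibility (all g_i <= 0): OK
Dual feasibility (all lambda_i >= 0): FAILS
Complementary slackness (lambda_i * g_i(x) = 0 for all i): OK

Verdict: the first failing condition is dual_feasibility -> dual.

dual


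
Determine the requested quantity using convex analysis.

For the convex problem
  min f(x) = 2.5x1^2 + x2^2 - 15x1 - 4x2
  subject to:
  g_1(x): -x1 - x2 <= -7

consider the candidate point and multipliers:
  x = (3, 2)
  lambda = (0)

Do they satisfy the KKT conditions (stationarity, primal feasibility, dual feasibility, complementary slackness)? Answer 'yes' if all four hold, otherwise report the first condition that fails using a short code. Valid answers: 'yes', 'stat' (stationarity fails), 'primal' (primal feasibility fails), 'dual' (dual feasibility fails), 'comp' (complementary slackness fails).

Gradient of f: grad f(x) = Q x + c = (0, 0)
Constraint values g_i(x) = a_i^T x - b_i:
  g_1((3, 2)) = 2
Stationarity residual: grad f(x) + sum_i lambda_i a_i = (0, 0)
  -> stationarity OK
Primal feasibility (all g_i <= 0): FAILS
Dual feasibility (all lambda_i >= 0): OK
Complementary slackness (lambda_i * g_i(x) = 0 for all i): OK

Verdict: the first failing condition is primal_feasibility -> primal.

primal


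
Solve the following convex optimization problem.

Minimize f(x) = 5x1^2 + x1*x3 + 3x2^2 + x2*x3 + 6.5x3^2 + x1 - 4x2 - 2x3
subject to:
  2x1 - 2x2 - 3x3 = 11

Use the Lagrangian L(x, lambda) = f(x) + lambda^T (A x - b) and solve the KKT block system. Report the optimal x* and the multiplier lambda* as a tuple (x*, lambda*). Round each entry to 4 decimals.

Form the Lagrangian:
  L(x, lambda) = (1/2) x^T Q x + c^T x + lambda^T (A x - b)
Stationarity (grad_x L = 0): Q x + c + A^T lambda = 0.
Primal feasibility: A x = b.

This gives the KKT block system:
  [ Q   A^T ] [ x     ]   [-c ]
  [ A    0  ] [ lambda ] = [ b ]

Solving the linear system:
  x*      = (1.5596, -1.5734, -1.578)
  lambda* = (-7.5092)
  f(x*)   = 46.805

x* = (1.5596, -1.5734, -1.578), lambda* = (-7.5092)


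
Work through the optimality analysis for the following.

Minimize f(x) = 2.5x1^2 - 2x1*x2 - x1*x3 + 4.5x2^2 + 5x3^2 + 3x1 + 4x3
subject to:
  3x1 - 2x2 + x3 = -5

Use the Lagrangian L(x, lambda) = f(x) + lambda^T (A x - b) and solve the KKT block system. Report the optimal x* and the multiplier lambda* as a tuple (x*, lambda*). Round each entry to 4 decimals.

Form the Lagrangian:
  L(x, lambda) = (1/2) x^T Q x + c^T x + lambda^T (A x - b)
Stationarity (grad_x L = 0): Q x + c + A^T lambda = 0.
Primal feasibility: A x = b.

This gives the KKT block system:
  [ Q   A^T ] [ x     ]   [-c ]
  [ A    0  ] [ lambda ] = [ b ]

Solving the linear system:
  x*      = (-1.4842, -0.061, -0.6694)
  lambda* = (1.2098)
  f(x*)   = -0.5404

x* = (-1.4842, -0.061, -0.6694), lambda* = (1.2098)


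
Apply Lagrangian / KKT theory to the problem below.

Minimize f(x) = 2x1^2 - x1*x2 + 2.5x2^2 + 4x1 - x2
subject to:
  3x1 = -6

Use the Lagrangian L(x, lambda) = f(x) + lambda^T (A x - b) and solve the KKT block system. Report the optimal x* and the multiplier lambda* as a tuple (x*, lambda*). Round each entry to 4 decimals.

Form the Lagrangian:
  L(x, lambda) = (1/2) x^T Q x + c^T x + lambda^T (A x - b)
Stationarity (grad_x L = 0): Q x + c + A^T lambda = 0.
Primal feasibility: A x = b.

This gives the KKT block system:
  [ Q   A^T ] [ x     ]   [-c ]
  [ A    0  ] [ lambda ] = [ b ]

Solving the linear system:
  x*      = (-2, -0.2)
  lambda* = (1.2667)
  f(x*)   = -0.1

x* = (-2, -0.2), lambda* = (1.2667)


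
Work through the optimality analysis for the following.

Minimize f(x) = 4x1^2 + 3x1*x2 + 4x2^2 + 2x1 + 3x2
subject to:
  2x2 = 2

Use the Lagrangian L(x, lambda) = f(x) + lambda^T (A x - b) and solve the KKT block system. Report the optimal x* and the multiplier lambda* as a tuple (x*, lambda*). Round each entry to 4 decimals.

Form the Lagrangian:
  L(x, lambda) = (1/2) x^T Q x + c^T x + lambda^T (A x - b)
Stationarity (grad_x L = 0): Q x + c + A^T lambda = 0.
Primal feasibility: A x = b.

This gives the KKT block system:
  [ Q   A^T ] [ x     ]   [-c ]
  [ A    0  ] [ lambda ] = [ b ]

Solving the linear system:
  x*      = (-0.625, 1)
  lambda* = (-4.5625)
  f(x*)   = 5.4375

x* = (-0.625, 1), lambda* = (-4.5625)


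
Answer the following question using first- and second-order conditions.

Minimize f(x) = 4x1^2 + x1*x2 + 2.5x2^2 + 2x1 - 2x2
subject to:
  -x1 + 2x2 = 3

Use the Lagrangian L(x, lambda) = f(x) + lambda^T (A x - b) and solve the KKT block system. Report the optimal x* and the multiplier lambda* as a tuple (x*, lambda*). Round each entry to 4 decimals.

Form the Lagrangian:
  L(x, lambda) = (1/2) x^T Q x + c^T x + lambda^T (A x - b)
Stationarity (grad_x L = 0): Q x + c + A^T lambda = 0.
Primal feasibility: A x = b.

This gives the KKT block system:
  [ Q   A^T ] [ x     ]   [-c ]
  [ A    0  ] [ lambda ] = [ b ]

Solving the linear system:
  x*      = (-0.6098, 1.1951)
  lambda* = (-1.6829)
  f(x*)   = 0.7195

x* = (-0.6098, 1.1951), lambda* = (-1.6829)


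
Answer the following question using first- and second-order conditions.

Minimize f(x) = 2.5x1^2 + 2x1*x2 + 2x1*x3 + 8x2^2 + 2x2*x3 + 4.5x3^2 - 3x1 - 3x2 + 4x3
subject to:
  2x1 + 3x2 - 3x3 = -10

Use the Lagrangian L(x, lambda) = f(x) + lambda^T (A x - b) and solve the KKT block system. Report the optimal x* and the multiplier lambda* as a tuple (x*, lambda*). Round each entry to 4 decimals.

Form the Lagrangian:
  L(x, lambda) = (1/2) x^T Q x + c^T x + lambda^T (A x - b)
Stationarity (grad_x L = 0): Q x + c + A^T lambda = 0.
Primal feasibility: A x = b.

This gives the KKT block system:
  [ Q   A^T ] [ x     ]   [-c ]
  [ A    0  ] [ lambda ] = [ b ]

Solving the linear system:
  x*      = (-1.6046, -0.6718, 1.5918)
  lambda* = (4.5913)
  f(x*)   = 29.5548

x* = (-1.6046, -0.6718, 1.5918), lambda* = (4.5913)


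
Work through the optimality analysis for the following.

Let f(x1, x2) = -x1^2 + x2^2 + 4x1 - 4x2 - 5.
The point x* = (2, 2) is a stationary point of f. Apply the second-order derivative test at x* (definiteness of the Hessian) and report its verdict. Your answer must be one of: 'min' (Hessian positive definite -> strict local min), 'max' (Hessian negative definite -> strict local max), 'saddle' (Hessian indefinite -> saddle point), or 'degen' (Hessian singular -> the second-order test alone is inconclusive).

Compute the Hessian H = grad^2 f:
  H = [[-2, 0], [0, 2]]
Verify stationarity: grad f(x*) = H x* + g = (0, 0).
Eigenvalues of H: -2, 2.
Eigenvalues have mixed signs, so H is indefinite -> x* is a saddle point.

saddle


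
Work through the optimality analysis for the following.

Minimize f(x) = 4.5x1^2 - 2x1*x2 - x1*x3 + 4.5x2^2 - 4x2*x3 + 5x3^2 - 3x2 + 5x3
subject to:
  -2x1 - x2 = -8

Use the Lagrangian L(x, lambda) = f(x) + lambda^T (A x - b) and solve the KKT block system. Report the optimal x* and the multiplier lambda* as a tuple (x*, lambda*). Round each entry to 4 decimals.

Form the Lagrangian:
  L(x, lambda) = (1/2) x^T Q x + c^T x + lambda^T (A x - b)
Stationarity (grad_x L = 0): Q x + c + A^T lambda = 0.
Primal feasibility: A x = b.

This gives the KKT block system:
  [ Q   A^T ] [ x     ]   [-c ]
  [ A    0  ] [ lambda ] = [ b ]

Solving the linear system:
  x*      = (2.8087, 2.3825, 0.7339)
  lambda* = (9.8898)
  f(x*)   = 37.8202

x* = (2.8087, 2.3825, 0.7339), lambda* = (9.8898)


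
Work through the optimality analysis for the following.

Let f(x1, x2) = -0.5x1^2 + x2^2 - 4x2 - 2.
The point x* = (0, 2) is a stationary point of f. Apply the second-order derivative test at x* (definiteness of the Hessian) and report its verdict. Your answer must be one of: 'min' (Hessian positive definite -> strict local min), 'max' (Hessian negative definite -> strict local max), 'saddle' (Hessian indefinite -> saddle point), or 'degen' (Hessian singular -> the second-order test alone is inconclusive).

Compute the Hessian H = grad^2 f:
  H = [[-1, 0], [0, 2]]
Verify stationarity: grad f(x*) = H x* + g = (0, 0).
Eigenvalues of H: -1, 2.
Eigenvalues have mixed signs, so H is indefinite -> x* is a saddle point.

saddle


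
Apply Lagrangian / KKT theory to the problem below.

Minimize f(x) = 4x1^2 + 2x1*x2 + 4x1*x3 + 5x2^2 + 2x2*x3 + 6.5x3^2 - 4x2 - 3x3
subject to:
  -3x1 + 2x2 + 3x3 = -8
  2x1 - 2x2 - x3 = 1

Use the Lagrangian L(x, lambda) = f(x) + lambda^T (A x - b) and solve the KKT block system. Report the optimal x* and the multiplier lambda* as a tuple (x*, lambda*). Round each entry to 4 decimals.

Form the Lagrangian:
  L(x, lambda) = (1/2) x^T Q x + c^T x + lambda^T (A x - b)
Stationarity (grad_x L = 0): Q x + c + A^T lambda = 0.
Primal feasibility: A x = b.

This gives the KKT block system:
  [ Q   A^T ] [ x     ]   [-c ]
  [ A    0  ] [ lambda ] = [ b ]

Solving the linear system:
  x*      = (1.3153, 2.2365, -2.8424)
  lambda* = (18.936, 26.5911)
  f(x*)   = 62.2389

x* = (1.3153, 2.2365, -2.8424), lambda* = (18.936, 26.5911)


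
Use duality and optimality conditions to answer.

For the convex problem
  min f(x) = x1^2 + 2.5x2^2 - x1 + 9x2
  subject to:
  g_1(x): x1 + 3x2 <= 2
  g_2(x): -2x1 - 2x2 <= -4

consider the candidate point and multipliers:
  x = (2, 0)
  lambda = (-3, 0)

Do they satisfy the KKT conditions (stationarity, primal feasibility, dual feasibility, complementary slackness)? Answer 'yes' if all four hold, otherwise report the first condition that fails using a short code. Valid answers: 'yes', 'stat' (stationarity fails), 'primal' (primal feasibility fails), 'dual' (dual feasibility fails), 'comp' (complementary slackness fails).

Gradient of f: grad f(x) = Q x + c = (3, 9)
Constraint values g_i(x) = a_i^T x - b_i:
  g_1((2, 0)) = 0
  g_2((2, 0)) = 0
Stationarity residual: grad f(x) + sum_i lambda_i a_i = (0, 0)
  -> stationarity OK
Primal feasibility (all g_i <= 0): OK
Dual feasibility (all lambda_i >= 0): FAILS
Complementary slackness (lambda_i * g_i(x) = 0 for all i): OK

Verdict: the first failing condition is dual_feasibility -> dual.

dual


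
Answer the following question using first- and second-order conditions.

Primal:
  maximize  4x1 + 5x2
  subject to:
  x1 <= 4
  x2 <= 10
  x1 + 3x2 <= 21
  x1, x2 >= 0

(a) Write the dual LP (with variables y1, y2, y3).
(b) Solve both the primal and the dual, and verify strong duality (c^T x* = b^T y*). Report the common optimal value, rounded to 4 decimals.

The standard primal-dual pair for 'max c^T x s.t. A x <= b, x >= 0' is:
  Dual:  min b^T y  s.t.  A^T y >= c,  y >= 0.

So the dual LP is:
  minimize  4y1 + 10y2 + 21y3
  subject to:
    y1 + y3 >= 4
    y2 + 3y3 >= 5
    y1, y2, y3 >= 0

Solving the primal: x* = (4, 5.6667).
  primal value c^T x* = 44.3333.
Solving the dual: y* = (2.3333, 0, 1.6667).
  dual value b^T y* = 44.3333.
Strong duality: c^T x* = b^T y*. Confirmed.

44.3333


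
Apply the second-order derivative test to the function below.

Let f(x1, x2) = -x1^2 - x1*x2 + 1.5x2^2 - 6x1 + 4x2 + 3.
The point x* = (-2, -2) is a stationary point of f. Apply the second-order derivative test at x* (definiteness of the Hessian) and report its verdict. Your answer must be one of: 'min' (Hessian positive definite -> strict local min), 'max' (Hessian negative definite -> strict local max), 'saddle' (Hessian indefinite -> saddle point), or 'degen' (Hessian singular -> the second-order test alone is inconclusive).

Compute the Hessian H = grad^2 f:
  H = [[-2, -1], [-1, 3]]
Verify stationarity: grad f(x*) = H x* + g = (0, 0).
Eigenvalues of H: -2.1926, 3.1926.
Eigenvalues have mixed signs, so H is indefinite -> x* is a saddle point.

saddle


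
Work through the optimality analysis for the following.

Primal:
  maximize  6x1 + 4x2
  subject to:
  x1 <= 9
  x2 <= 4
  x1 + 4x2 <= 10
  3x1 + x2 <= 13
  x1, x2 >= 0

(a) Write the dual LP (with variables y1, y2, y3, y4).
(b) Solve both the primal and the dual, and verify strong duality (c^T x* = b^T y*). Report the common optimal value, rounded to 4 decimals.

The standard primal-dual pair for 'max c^T x s.t. A x <= b, x >= 0' is:
  Dual:  min b^T y  s.t.  A^T y >= c,  y >= 0.

So the dual LP is:
  minimize  9y1 + 4y2 + 10y3 + 13y4
  subject to:
    y1 + y3 + 3y4 >= 6
    y2 + 4y3 + y4 >= 4
    y1, y2, y3, y4 >= 0

Solving the primal: x* = (3.8182, 1.5455).
  primal value c^T x* = 29.0909.
Solving the dual: y* = (0, 0, 0.5455, 1.8182).
  dual value b^T y* = 29.0909.
Strong duality: c^T x* = b^T y*. Confirmed.

29.0909


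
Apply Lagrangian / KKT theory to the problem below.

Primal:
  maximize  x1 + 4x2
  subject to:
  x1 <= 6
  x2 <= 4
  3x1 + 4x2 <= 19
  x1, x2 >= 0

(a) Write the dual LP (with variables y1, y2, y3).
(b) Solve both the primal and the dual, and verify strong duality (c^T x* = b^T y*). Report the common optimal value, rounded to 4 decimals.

The standard primal-dual pair for 'max c^T x s.t. A x <= b, x >= 0' is:
  Dual:  min b^T y  s.t.  A^T y >= c,  y >= 0.

So the dual LP is:
  minimize  6y1 + 4y2 + 19y3
  subject to:
    y1 + 3y3 >= 1
    y2 + 4y3 >= 4
    y1, y2, y3 >= 0

Solving the primal: x* = (1, 4).
  primal value c^T x* = 17.
Solving the dual: y* = (0, 2.6667, 0.3333).
  dual value b^T y* = 17.
Strong duality: c^T x* = b^T y*. Confirmed.

17


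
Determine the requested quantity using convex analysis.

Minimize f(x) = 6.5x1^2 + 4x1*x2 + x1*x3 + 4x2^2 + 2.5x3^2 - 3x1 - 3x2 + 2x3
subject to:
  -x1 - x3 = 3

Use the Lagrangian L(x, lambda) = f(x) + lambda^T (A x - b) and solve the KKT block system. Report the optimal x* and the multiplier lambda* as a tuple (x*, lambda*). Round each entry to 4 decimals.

Form the Lagrangian:
  L(x, lambda) = (1/2) x^T Q x + c^T x + lambda^T (A x - b)
Stationarity (grad_x L = 0): Q x + c + A^T lambda = 0.
Primal feasibility: A x = b.

This gives the KKT block system:
  [ Q   A^T ] [ x     ]   [-c ]
  [ A    0  ] [ lambda ] = [ b ]

Solving the linear system:
  x*      = (-0.6071, 0.6786, -2.3929)
  lambda* = (-10.5714)
  f(x*)   = 13.3571

x* = (-0.6071, 0.6786, -2.3929), lambda* = (-10.5714)


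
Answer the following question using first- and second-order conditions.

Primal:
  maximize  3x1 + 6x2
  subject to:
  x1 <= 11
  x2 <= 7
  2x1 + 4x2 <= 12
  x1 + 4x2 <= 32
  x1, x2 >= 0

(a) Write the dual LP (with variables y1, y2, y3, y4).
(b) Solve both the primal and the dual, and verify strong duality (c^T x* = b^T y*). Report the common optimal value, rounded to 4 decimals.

The standard primal-dual pair for 'max c^T x s.t. A x <= b, x >= 0' is:
  Dual:  min b^T y  s.t.  A^T y >= c,  y >= 0.

So the dual LP is:
  minimize  11y1 + 7y2 + 12y3 + 32y4
  subject to:
    y1 + 2y3 + y4 >= 3
    y2 + 4y3 + 4y4 >= 6
    y1, y2, y3, y4 >= 0

Solving the primal: x* = (6, 0).
  primal value c^T x* = 18.
Solving the dual: y* = (0, 0, 1.5, 0).
  dual value b^T y* = 18.
Strong duality: c^T x* = b^T y*. Confirmed.

18


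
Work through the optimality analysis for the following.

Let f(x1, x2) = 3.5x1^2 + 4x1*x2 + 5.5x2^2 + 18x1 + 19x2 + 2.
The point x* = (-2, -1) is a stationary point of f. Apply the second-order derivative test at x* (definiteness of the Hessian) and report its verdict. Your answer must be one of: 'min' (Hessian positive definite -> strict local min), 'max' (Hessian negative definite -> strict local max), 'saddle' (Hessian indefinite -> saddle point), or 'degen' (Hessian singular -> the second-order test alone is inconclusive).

Compute the Hessian H = grad^2 f:
  H = [[7, 4], [4, 11]]
Verify stationarity: grad f(x*) = H x* + g = (0, 0).
Eigenvalues of H: 4.5279, 13.4721.
Both eigenvalues > 0, so H is positive definite -> x* is a strict local min.

min


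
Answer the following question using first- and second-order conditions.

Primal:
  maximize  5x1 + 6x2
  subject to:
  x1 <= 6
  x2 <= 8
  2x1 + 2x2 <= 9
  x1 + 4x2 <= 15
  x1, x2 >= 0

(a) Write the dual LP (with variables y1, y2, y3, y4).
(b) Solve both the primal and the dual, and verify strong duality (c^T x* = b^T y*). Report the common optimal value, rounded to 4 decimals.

The standard primal-dual pair for 'max c^T x s.t. A x <= b, x >= 0' is:
  Dual:  min b^T y  s.t.  A^T y >= c,  y >= 0.

So the dual LP is:
  minimize  6y1 + 8y2 + 9y3 + 15y4
  subject to:
    y1 + 2y3 + y4 >= 5
    y2 + 2y3 + 4y4 >= 6
    y1, y2, y3, y4 >= 0

Solving the primal: x* = (1, 3.5).
  primal value c^T x* = 26.
Solving the dual: y* = (0, 0, 2.3333, 0.3333).
  dual value b^T y* = 26.
Strong duality: c^T x* = b^T y*. Confirmed.

26


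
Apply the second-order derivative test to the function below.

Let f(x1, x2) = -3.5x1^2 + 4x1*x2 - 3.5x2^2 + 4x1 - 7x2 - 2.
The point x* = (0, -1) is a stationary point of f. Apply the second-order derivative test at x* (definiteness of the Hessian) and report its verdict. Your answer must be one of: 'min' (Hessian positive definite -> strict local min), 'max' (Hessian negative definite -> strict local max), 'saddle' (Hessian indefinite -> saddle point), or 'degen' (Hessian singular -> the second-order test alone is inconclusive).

Compute the Hessian H = grad^2 f:
  H = [[-7, 4], [4, -7]]
Verify stationarity: grad f(x*) = H x* + g = (0, 0).
Eigenvalues of H: -11, -3.
Both eigenvalues < 0, so H is negative definite -> x* is a strict local max.

max


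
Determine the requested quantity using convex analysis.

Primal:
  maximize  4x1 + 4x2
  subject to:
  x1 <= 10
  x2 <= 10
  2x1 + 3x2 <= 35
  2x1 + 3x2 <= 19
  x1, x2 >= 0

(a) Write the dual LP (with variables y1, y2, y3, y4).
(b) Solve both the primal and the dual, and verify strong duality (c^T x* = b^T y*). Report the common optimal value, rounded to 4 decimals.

The standard primal-dual pair for 'max c^T x s.t. A x <= b, x >= 0' is:
  Dual:  min b^T y  s.t.  A^T y >= c,  y >= 0.

So the dual LP is:
  minimize  10y1 + 10y2 + 35y3 + 19y4
  subject to:
    y1 + 2y3 + 2y4 >= 4
    y2 + 3y3 + 3y4 >= 4
    y1, y2, y3, y4 >= 0

Solving the primal: x* = (9.5, 0).
  primal value c^T x* = 38.
Solving the dual: y* = (0, 0, 0, 2).
  dual value b^T y* = 38.
Strong duality: c^T x* = b^T y*. Confirmed.

38


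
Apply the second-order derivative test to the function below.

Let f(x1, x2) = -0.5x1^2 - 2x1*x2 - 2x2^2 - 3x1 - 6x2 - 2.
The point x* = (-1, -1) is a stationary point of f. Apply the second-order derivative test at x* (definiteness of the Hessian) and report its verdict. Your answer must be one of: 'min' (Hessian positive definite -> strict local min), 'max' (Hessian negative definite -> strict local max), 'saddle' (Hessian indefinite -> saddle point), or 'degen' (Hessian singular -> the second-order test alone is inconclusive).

Compute the Hessian H = grad^2 f:
  H = [[-1, -2], [-2, -4]]
Verify stationarity: grad f(x*) = H x* + g = (0, 0).
Eigenvalues of H: -5, 0.
H has a zero eigenvalue (singular; negative semidefinite but not definite), so H is neither positive definite, negative definite, nor indefinite. The second-order test alone is inconclusive -> degen.
(Indeed, f is constant along the null direction of H through x*, so x* is not a strict local extremum.)

degen


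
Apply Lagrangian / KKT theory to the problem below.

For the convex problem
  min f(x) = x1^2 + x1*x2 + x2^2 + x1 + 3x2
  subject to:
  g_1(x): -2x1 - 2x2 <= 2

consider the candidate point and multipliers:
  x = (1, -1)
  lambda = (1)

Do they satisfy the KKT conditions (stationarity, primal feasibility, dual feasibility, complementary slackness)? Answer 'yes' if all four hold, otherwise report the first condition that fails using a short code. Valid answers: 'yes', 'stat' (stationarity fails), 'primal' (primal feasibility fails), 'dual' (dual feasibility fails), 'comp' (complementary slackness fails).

Gradient of f: grad f(x) = Q x + c = (2, 2)
Constraint values g_i(x) = a_i^T x - b_i:
  g_1((1, -1)) = -2
Stationarity residual: grad f(x) + sum_i lambda_i a_i = (0, 0)
  -> stationarity OK
Primal feasibility (all g_i <= 0): OK
Dual feasibility (all lambda_i >= 0): OK
Complementary slackness (lambda_i * g_i(x) = 0 for all i): FAILS

Verdict: the first failing condition is complementary_slackness -> comp.

comp


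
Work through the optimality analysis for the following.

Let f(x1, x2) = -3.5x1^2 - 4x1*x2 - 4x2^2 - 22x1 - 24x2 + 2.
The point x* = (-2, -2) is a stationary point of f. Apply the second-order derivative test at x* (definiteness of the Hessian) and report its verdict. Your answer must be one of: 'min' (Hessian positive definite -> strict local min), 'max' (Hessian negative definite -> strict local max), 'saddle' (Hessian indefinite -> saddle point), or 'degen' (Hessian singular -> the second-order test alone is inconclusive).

Compute the Hessian H = grad^2 f:
  H = [[-7, -4], [-4, -8]]
Verify stationarity: grad f(x*) = H x* + g = (0, 0).
Eigenvalues of H: -11.5311, -3.4689.
Both eigenvalues < 0, so H is negative definite -> x* is a strict local max.

max


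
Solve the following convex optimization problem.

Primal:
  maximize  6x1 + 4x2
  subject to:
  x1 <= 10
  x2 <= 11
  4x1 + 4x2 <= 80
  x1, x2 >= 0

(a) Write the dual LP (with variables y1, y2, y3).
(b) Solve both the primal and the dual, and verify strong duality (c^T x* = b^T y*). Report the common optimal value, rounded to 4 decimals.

The standard primal-dual pair for 'max c^T x s.t. A x <= b, x >= 0' is:
  Dual:  min b^T y  s.t.  A^T y >= c,  y >= 0.

So the dual LP is:
  minimize  10y1 + 11y2 + 80y3
  subject to:
    y1 + 4y3 >= 6
    y2 + 4y3 >= 4
    y1, y2, y3 >= 0

Solving the primal: x* = (10, 10).
  primal value c^T x* = 100.
Solving the dual: y* = (2, 0, 1).
  dual value b^T y* = 100.
Strong duality: c^T x* = b^T y*. Confirmed.

100


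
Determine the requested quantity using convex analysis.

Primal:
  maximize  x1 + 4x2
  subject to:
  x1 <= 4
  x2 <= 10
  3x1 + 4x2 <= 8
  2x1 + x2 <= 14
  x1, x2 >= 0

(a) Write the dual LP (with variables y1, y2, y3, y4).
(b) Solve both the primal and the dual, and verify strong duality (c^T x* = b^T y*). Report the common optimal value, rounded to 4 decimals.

The standard primal-dual pair for 'max c^T x s.t. A x <= b, x >= 0' is:
  Dual:  min b^T y  s.t.  A^T y >= c,  y >= 0.

So the dual LP is:
  minimize  4y1 + 10y2 + 8y3 + 14y4
  subject to:
    y1 + 3y3 + 2y4 >= 1
    y2 + 4y3 + y4 >= 4
    y1, y2, y3, y4 >= 0

Solving the primal: x* = (0, 2).
  primal value c^T x* = 8.
Solving the dual: y* = (0, 0, 1, 0).
  dual value b^T y* = 8.
Strong duality: c^T x* = b^T y*. Confirmed.

8


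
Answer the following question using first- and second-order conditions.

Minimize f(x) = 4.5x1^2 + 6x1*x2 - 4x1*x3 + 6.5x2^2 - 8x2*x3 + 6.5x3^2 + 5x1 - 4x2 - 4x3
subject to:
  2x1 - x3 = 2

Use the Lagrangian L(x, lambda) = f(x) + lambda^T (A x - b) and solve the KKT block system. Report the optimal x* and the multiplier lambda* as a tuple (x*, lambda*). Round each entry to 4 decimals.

Form the Lagrangian:
  L(x, lambda) = (1/2) x^T Q x + c^T x + lambda^T (A x - b)
Stationarity (grad_x L = 0): Q x + c + A^T lambda = 0.
Primal feasibility: A x = b.

This gives the KKT block system:
  [ Q   A^T ] [ x     ]   [-c ]
  [ A    0  ] [ lambda ] = [ b ]

Solving the linear system:
  x*      = (1.0124, -0.1443, 0.0247)
  lambda* = (-6.5732)
  f(x*)   = 9.3433

x* = (1.0124, -0.1443, 0.0247), lambda* = (-6.5732)


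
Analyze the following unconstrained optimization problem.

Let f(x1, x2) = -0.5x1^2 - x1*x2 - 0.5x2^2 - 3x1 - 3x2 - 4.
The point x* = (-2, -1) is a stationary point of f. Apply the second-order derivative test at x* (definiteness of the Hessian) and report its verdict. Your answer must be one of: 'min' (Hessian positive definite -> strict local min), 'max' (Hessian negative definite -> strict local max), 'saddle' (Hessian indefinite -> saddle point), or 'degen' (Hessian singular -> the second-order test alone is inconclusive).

Compute the Hessian H = grad^2 f:
  H = [[-1, -1], [-1, -1]]
Verify stationarity: grad f(x*) = H x* + g = (0, 0).
Eigenvalues of H: -2, 0.
H has a zero eigenvalue (singular; negative semidefinite but not definite), so H is neither positive definite, negative definite, nor indefinite. The second-order test alone is inconclusive -> degen.
(Indeed, f is constant along the null direction of H through x*, so x* is not a strict local extremum.)

degen
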